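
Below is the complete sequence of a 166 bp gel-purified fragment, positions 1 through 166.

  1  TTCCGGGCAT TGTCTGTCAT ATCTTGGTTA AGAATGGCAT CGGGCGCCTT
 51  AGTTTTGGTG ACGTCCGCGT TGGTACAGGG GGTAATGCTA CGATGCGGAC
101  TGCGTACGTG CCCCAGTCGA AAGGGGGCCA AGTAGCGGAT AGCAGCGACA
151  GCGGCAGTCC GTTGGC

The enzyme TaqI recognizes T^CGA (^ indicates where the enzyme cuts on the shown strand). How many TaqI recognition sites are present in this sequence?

1

TCGA occurs starting at position 117.
TaqI cuts at 1 site.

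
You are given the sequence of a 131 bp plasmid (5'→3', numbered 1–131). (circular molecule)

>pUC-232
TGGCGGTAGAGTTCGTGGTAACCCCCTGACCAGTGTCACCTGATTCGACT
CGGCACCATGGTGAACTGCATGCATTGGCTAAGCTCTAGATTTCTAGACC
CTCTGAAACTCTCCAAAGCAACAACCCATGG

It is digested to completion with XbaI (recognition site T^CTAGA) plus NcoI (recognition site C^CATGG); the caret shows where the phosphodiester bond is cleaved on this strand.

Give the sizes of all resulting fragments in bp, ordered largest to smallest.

XbaI sites (TCTAGA) start at positions 85, 93.
XbaI cuts after the first base of each site, so after positions 85, 93.
NcoI sites (CCATGG) start at positions 56, 126.
NcoI cuts after the first base of each site, so after positions 56, 126.
Combined cut positions: 56, 85, 93, 126.
Circular molecule, 4 cuts → 4 fragments:
  57–85 → 29 bp
  86–93 → 8 bp
  94–126 → 33 bp
  127–131 then 1–56 → 5 + 56 = 61 bp
Sorted largest to smallest: 61, 33, 29, 8 bp.

61, 33, 29, 8 bp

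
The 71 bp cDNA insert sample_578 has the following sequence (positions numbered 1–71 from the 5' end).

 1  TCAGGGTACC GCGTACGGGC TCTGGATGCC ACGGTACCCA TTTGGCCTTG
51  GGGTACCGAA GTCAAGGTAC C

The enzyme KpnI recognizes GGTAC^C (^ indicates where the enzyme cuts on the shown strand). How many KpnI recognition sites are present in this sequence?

GGTACC occurs starting at positions 5, 33, 52, 66.
KpnI cuts at 4 sites.

4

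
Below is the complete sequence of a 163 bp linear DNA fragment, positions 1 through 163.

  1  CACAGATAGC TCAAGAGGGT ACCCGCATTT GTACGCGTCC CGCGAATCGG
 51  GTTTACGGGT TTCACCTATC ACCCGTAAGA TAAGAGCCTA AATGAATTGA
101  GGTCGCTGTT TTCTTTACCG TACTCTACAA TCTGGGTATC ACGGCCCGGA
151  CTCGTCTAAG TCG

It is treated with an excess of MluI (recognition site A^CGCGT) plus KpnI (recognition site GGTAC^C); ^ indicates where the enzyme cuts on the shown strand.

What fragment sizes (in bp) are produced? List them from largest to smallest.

130, 22, 11 bp

The MluI site (ACGCGT) starts at position 33.
MluI cuts after the first base of each site, so after position 33.
The KpnI site (GGTACC) starts at position 18.
KpnI cuts after base 5 of each site (before the last base), so after position 22.
Combined cut positions: 22, 33.
Linear molecule, 2 cuts → 3 fragments:
  1–22 → 22 bp
  23–33 → 11 bp
  34–163 → 130 bp
Sorted largest to smallest: 130, 22, 11 bp.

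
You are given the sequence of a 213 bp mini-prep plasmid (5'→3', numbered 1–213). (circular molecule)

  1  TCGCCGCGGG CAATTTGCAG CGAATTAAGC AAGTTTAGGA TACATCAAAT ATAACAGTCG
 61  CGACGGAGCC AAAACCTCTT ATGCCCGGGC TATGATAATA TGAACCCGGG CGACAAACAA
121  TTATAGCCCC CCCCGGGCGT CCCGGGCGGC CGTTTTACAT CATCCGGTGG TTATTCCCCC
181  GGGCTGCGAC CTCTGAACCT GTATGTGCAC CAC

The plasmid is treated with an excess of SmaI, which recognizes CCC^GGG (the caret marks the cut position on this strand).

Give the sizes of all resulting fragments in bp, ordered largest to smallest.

SmaI sites (CCCGGG) start at positions 84, 105, 132, 141, 178.
SmaI cuts after base 3 of each site, so after positions 86, 107, 134, 143, 180.
Circular molecule, 5 cuts → 5 fragments:
  87–107 → 21 bp
  108–134 → 27 bp
  135–143 → 9 bp
  144–180 → 37 bp
  181–213 then 1–86 → 33 + 86 = 119 bp
Sorted largest to smallest: 119, 37, 27, 21, 9 bp.

119, 37, 27, 21, 9 bp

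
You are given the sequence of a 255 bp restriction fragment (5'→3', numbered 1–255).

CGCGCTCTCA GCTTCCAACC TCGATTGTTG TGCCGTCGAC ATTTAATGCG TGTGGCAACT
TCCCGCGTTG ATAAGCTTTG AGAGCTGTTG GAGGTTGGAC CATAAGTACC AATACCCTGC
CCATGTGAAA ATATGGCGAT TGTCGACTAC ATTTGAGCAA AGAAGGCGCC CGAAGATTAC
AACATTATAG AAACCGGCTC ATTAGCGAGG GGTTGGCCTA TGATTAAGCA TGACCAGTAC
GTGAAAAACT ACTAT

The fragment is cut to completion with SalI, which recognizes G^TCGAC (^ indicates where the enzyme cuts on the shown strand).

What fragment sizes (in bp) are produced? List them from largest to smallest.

113, 107, 35 bp

SalI sites (GTCGAC) start at positions 35, 142.
SalI cuts after the first base of each site, so after positions 35, 142.
Linear molecule, 2 cuts → 3 fragments:
  1–35 → 35 bp
  36–142 → 107 bp
  143–255 → 113 bp
Sorted largest to smallest: 113, 107, 35 bp.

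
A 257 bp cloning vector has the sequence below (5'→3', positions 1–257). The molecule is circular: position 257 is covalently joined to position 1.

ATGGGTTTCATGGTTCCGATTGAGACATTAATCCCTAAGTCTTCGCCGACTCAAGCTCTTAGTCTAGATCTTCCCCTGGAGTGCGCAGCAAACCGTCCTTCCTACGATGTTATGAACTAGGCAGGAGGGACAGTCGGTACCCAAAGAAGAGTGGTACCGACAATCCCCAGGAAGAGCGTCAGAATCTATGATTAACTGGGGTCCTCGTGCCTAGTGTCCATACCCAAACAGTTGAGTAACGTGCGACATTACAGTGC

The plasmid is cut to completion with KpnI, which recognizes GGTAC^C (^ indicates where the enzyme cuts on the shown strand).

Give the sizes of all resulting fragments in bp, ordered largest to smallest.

240, 17 bp

KpnI sites (GGTACC) start at positions 136, 153.
KpnI cuts after base 5 of each site (before the last base), so after positions 140, 157.
Circular molecule, 2 cuts → 2 fragments:
  141–157 → 17 bp
  158–257 then 1–140 → 100 + 140 = 240 bp
Sorted largest to smallest: 240, 17 bp.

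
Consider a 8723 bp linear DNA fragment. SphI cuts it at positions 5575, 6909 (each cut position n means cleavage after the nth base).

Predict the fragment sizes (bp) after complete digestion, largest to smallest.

5575, 1814, 1334 bp

Linear molecule, 2 cuts → 3 fragments:
  5575 − 0 = 5575 bp
  6909 − 5575 = 1334 bp
  8723 − 6909 = 1814 bp
Sorted largest to smallest: 5575, 1814, 1334 bp.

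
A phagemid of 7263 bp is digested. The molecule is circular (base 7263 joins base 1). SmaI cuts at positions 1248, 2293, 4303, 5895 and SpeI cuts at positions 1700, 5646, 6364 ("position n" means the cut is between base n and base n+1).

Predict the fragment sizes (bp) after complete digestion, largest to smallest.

2147, 2010, 1343, 593, 469, 452, 249 bp

Combined cut positions (sorted): 1248, 1700, 2293, 4303, 5646, 5895, 6364.
Circular molecule, 7 cuts → 7 fragments:
  1700 − 1248 = 452 bp
  2293 − 1700 = 593 bp
  4303 − 2293 = 2010 bp
  5646 − 4303 = 1343 bp
  5895 − 5646 = 249 bp
  6364 − 5895 = 469 bp
  wrap: 7263 − 6364 + 1248 = 2147 bp
Sorted largest to smallest: 2147, 2010, 1343, 593, 469, 452, 249 bp.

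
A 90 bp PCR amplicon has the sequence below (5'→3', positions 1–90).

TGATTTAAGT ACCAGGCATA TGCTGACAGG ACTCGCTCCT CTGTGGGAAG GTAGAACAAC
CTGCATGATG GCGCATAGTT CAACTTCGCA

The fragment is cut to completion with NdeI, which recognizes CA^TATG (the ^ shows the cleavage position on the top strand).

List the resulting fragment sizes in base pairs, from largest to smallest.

72, 18 bp

The NdeI site (CATATG) starts at position 17.
NdeI cuts after base 2 of each site, so after position 18.
Linear molecule, 1 cut → 2 fragments:
  1–18 → 18 bp
  19–90 → 72 bp
Sorted largest to smallest: 72, 18 bp.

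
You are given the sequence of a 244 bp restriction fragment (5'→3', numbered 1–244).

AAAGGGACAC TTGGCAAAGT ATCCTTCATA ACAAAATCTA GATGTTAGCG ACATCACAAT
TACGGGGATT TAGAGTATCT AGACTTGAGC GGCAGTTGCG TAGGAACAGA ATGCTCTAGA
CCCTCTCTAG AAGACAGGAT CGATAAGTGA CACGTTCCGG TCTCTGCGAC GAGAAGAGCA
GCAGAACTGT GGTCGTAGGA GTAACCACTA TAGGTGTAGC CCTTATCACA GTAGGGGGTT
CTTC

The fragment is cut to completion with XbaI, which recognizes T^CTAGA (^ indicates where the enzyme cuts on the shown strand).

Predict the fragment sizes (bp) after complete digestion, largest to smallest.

118, 41, 37, 37, 11 bp

XbaI sites (TCTAGA) start at positions 37, 78, 115, 126.
XbaI cuts after the first base of each site, so after positions 37, 78, 115, 126.
Linear molecule, 4 cuts → 5 fragments:
  1–37 → 37 bp
  38–78 → 41 bp
  79–115 → 37 bp
  116–126 → 11 bp
  127–244 → 118 bp
Sorted largest to smallest: 118, 41, 37, 37, 11 bp.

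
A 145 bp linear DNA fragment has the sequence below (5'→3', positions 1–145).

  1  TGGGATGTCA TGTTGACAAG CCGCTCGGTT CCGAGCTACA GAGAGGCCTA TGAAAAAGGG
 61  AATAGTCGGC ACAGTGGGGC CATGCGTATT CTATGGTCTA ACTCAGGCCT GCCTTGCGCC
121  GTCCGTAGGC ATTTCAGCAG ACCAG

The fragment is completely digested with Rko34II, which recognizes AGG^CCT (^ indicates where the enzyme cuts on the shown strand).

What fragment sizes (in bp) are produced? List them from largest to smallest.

Rko34II sites (AGGCCT) start at positions 44, 105.
Rko34II cuts after base 3 of each site, so after positions 46, 107.
Linear molecule, 2 cuts → 3 fragments:
  1–46 → 46 bp
  47–107 → 61 bp
  108–145 → 38 bp
Sorted largest to smallest: 61, 46, 38 bp.

61, 46, 38 bp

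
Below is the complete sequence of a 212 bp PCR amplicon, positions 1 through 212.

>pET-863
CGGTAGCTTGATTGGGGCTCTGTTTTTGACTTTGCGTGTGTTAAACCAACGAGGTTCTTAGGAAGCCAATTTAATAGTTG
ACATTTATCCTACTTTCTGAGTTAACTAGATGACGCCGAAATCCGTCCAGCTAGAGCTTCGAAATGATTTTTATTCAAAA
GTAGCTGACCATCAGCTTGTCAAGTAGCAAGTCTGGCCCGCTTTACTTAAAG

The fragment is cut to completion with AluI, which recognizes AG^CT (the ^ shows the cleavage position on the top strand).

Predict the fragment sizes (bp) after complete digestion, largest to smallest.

124, 37, 28, 11, 6, 6 bp

AluI sites (AGCT) start at positions 5, 129, 135, 163, 174.
AluI cuts after base 2 of each site, so after positions 6, 130, 136, 164, 175.
Linear molecule, 5 cuts → 6 fragments:
  1–6 → 6 bp
  7–130 → 124 bp
  131–136 → 6 bp
  137–164 → 28 bp
  165–175 → 11 bp
  176–212 → 37 bp
Sorted largest to smallest: 124, 37, 28, 11, 6, 6 bp.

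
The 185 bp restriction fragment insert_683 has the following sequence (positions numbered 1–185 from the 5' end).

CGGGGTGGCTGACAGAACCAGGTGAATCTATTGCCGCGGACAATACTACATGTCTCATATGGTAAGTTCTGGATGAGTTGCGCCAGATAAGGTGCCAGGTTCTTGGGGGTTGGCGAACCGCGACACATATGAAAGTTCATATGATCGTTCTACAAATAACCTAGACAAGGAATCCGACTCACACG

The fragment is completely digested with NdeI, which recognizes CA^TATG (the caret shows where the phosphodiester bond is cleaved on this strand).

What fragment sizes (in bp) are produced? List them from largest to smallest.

70, 57, 46, 12 bp

NdeI sites (CATATG) start at positions 56, 126, 138.
NdeI cuts after base 2 of each site, so after positions 57, 127, 139.
Linear molecule, 3 cuts → 4 fragments:
  1–57 → 57 bp
  58–127 → 70 bp
  128–139 → 12 bp
  140–185 → 46 bp
Sorted largest to smallest: 70, 57, 46, 12 bp.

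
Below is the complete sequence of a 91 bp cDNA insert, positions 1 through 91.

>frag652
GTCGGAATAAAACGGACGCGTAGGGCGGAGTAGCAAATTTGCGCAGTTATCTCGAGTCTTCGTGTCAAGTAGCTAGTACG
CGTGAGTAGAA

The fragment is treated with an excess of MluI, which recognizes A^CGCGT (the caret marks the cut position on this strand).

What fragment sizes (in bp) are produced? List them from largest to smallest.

MluI sites (ACGCGT) start at positions 16, 78.
MluI cuts after the first base of each site, so after positions 16, 78.
Linear molecule, 2 cuts → 3 fragments:
  1–16 → 16 bp
  17–78 → 62 bp
  79–91 → 13 bp
Sorted largest to smallest: 62, 16, 13 bp.

62, 16, 13 bp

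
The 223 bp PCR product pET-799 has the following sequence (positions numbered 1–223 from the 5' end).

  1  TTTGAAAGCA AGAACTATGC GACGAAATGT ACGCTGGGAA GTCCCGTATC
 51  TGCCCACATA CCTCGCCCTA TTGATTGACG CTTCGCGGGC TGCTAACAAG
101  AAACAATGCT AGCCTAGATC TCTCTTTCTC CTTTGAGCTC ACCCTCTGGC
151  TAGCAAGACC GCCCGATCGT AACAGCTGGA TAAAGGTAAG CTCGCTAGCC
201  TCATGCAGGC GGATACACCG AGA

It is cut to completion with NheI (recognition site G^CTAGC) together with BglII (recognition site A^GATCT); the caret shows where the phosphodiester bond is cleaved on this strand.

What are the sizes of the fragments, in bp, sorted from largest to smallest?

NheI sites (GCTAGC) start at positions 108, 149, 194.
NheI cuts after the first base of each site, so after positions 108, 149, 194.
The BglII site (AGATCT) starts at position 116.
BglII cuts after the first base of each site, so after position 116.
Combined cut positions: 108, 116, 149, 194.
Linear molecule, 4 cuts → 5 fragments:
  1–108 → 108 bp
  109–116 → 8 bp
  117–149 → 33 bp
  150–194 → 45 bp
  195–223 → 29 bp
Sorted largest to smallest: 108, 45, 33, 29, 8 bp.

108, 45, 33, 29, 8 bp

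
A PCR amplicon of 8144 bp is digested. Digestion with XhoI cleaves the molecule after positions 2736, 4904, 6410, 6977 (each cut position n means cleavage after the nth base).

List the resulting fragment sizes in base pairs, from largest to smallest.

2736, 2168, 1506, 1167, 567 bp

Linear molecule, 4 cuts → 5 fragments:
  2736 − 0 = 2736 bp
  4904 − 2736 = 2168 bp
  6410 − 4904 = 1506 bp
  6977 − 6410 = 567 bp
  8144 − 6977 = 1167 bp
Sorted largest to smallest: 2736, 2168, 1506, 1167, 567 bp.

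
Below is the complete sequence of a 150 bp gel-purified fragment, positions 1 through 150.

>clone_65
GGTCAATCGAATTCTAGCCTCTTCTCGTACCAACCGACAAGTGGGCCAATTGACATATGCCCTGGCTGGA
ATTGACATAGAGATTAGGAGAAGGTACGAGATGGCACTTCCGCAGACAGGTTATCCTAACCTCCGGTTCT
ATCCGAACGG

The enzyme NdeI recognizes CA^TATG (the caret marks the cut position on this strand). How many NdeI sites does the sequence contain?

1

CATATG occurs starting at position 54.
NdeI cuts at 1 site.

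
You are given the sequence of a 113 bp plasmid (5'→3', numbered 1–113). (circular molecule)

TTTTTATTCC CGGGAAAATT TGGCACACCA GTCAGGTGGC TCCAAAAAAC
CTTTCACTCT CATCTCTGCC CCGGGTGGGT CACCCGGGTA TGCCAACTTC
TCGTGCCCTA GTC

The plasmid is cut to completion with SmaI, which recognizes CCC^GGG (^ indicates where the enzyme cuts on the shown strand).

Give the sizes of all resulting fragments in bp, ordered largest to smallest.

61, 39, 13 bp

SmaI sites (CCCGGG) start at positions 9, 70, 83.
SmaI cuts after base 3 of each site, so after positions 11, 72, 85.
Circular molecule, 3 cuts → 3 fragments:
  12–72 → 61 bp
  73–85 → 13 bp
  86–113 then 1–11 → 28 + 11 = 39 bp
Sorted largest to smallest: 61, 39, 13 bp.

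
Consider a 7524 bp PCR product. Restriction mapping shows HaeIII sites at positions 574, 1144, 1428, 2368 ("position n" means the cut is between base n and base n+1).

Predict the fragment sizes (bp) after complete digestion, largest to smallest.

5156, 940, 574, 570, 284 bp

Linear molecule, 4 cuts → 5 fragments:
  574 − 0 = 574 bp
  1144 − 574 = 570 bp
  1428 − 1144 = 284 bp
  2368 − 1428 = 940 bp
  7524 − 2368 = 5156 bp
Sorted largest to smallest: 5156, 940, 574, 570, 284 bp.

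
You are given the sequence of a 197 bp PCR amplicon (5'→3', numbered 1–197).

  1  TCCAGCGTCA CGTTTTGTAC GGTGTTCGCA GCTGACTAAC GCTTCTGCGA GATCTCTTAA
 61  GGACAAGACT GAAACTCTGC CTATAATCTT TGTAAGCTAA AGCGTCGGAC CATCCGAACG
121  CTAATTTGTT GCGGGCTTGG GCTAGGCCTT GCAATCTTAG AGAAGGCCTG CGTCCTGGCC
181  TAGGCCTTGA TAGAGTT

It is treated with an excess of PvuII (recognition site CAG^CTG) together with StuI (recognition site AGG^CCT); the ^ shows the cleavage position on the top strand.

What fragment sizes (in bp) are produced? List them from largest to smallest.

The PvuII site (CAGCTG) starts at position 29.
PvuII cuts after base 3 of each site, so after position 31.
StuI sites (AGGCCT) start at positions 144, 164, 182.
StuI cuts after base 3 of each site, so after positions 146, 166, 184.
Combined cut positions: 31, 146, 166, 184.
Linear molecule, 4 cuts → 5 fragments:
  1–31 → 31 bp
  32–146 → 115 bp
  147–166 → 20 bp
  167–184 → 18 bp
  185–197 → 13 bp
Sorted largest to smallest: 115, 31, 20, 18, 13 bp.

115, 31, 20, 18, 13 bp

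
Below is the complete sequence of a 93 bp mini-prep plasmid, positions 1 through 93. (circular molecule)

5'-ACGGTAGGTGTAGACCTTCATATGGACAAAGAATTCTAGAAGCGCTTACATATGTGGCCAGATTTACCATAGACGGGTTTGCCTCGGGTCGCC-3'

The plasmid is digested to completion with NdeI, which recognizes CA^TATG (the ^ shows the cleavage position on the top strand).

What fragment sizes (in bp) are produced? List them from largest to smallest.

NdeI sites (CATATG) start at positions 19, 49.
NdeI cuts after base 2 of each site, so after positions 20, 50.
Circular molecule, 2 cuts → 2 fragments:
  21–50 → 30 bp
  51–93 then 1–20 → 43 + 20 = 63 bp
Sorted largest to smallest: 63, 30 bp.

63, 30 bp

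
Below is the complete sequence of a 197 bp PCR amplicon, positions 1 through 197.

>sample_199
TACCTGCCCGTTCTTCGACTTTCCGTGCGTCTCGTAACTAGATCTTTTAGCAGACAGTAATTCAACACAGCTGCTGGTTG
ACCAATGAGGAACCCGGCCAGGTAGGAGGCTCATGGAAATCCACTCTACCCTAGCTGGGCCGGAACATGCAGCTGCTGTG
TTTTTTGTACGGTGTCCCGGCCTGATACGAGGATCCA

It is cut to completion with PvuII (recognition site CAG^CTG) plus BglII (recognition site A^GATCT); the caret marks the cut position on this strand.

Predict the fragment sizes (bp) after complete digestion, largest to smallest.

82, 45, 40, 30 bp

PvuII sites (CAGCTG) start at positions 68, 150.
PvuII cuts after base 3 of each site, so after positions 70, 152.
The BglII site (AGATCT) starts at position 40.
BglII cuts after the first base of each site, so after position 40.
Combined cut positions: 40, 70, 152.
Linear molecule, 3 cuts → 4 fragments:
  1–40 → 40 bp
  41–70 → 30 bp
  71–152 → 82 bp
  153–197 → 45 bp
Sorted largest to smallest: 82, 45, 40, 30 bp.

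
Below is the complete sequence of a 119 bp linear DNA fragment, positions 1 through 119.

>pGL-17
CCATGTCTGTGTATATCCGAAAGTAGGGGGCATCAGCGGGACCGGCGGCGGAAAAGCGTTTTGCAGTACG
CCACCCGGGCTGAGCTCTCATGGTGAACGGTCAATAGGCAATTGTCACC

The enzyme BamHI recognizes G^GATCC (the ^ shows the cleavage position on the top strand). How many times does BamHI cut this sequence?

0

No occurrence of GGATCC is present in the sequence.
BamHI does not cut: 0 sites.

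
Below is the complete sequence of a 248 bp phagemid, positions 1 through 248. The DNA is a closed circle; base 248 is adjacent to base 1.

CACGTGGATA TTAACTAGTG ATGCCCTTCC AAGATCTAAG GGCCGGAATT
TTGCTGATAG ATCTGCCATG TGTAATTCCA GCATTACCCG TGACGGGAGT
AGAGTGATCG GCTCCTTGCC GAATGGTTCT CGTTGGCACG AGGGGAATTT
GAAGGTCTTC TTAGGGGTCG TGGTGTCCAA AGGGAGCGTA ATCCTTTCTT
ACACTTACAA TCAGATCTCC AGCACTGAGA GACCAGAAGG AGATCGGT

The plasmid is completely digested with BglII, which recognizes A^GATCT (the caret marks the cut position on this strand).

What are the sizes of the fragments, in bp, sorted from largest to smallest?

BglII sites (AGATCT) start at positions 32, 59, 213.
BglII cuts after the first base of each site, so after positions 32, 59, 213.
Circular molecule, 3 cuts → 3 fragments:
  33–59 → 27 bp
  60–213 → 154 bp
  214–248 then 1–32 → 35 + 32 = 67 bp
Sorted largest to smallest: 154, 67, 27 bp.

154, 67, 27 bp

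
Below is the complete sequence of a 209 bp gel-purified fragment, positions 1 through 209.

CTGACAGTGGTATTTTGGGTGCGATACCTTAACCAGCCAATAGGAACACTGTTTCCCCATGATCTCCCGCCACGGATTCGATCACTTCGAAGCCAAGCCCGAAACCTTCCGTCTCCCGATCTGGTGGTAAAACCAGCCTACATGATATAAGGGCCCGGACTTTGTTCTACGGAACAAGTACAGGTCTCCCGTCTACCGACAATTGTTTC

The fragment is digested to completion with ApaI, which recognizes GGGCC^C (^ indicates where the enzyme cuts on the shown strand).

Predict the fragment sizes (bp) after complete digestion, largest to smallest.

155, 54 bp

The ApaI site (GGGCCC) starts at position 151.
ApaI cuts after base 5 of each site (before the last base), so after position 155.
Linear molecule, 1 cut → 2 fragments:
  1–155 → 155 bp
  156–209 → 54 bp
Sorted largest to smallest: 155, 54 bp.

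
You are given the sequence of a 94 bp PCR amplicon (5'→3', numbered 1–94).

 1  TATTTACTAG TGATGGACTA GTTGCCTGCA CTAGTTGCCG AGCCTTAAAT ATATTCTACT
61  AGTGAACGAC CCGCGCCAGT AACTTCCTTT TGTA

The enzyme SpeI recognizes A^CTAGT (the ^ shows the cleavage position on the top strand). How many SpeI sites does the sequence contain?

ACTAGT occurs starting at positions 6, 17, 30, 58.
SpeI cuts at 4 sites.

4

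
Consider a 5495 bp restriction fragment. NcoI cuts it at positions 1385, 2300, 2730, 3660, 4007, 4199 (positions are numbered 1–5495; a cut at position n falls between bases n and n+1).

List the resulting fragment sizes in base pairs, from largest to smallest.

1385, 1296, 930, 915, 430, 347, 192 bp

Linear molecule, 6 cuts → 7 fragments:
  1385 − 0 = 1385 bp
  2300 − 1385 = 915 bp
  2730 − 2300 = 430 bp
  3660 − 2730 = 930 bp
  4007 − 3660 = 347 bp
  4199 − 4007 = 192 bp
  5495 − 4199 = 1296 bp
Sorted largest to smallest: 1385, 1296, 930, 915, 430, 347, 192 bp.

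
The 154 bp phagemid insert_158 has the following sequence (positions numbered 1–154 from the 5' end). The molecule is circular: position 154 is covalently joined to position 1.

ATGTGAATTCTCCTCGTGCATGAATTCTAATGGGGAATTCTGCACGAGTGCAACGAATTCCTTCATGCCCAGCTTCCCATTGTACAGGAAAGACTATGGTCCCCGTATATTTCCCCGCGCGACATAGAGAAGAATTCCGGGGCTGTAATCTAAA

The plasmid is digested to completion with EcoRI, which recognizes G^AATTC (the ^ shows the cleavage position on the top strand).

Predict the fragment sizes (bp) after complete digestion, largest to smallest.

EcoRI sites (GAATTC) start at positions 5, 22, 35, 55, 132.
EcoRI cuts after the first base of each site, so after positions 5, 22, 35, 55, 132.
Circular molecule, 5 cuts → 5 fragments:
  6–22 → 17 bp
  23–35 → 13 bp
  36–55 → 20 bp
  56–132 → 77 bp
  133–154 then 1–5 → 22 + 5 = 27 bp
Sorted largest to smallest: 77, 27, 20, 17, 13 bp.

77, 27, 20, 17, 13 bp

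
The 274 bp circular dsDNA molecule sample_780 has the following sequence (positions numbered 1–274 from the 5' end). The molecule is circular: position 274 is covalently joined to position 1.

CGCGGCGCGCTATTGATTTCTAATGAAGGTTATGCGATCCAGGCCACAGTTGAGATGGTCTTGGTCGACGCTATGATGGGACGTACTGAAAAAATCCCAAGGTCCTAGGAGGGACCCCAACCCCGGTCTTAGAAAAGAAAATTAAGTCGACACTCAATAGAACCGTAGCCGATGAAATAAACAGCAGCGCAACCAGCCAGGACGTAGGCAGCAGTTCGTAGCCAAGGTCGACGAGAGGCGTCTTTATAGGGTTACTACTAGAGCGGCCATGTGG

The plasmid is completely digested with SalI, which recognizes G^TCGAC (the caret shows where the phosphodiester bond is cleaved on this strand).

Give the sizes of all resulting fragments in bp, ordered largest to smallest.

111, 82, 81 bp

SalI sites (GTCGAC) start at positions 64, 146, 227.
SalI cuts after the first base of each site, so after positions 64, 146, 227.
Circular molecule, 3 cuts → 3 fragments:
  65–146 → 82 bp
  147–227 → 81 bp
  228–274 then 1–64 → 47 + 64 = 111 bp
Sorted largest to smallest: 111, 82, 81 bp.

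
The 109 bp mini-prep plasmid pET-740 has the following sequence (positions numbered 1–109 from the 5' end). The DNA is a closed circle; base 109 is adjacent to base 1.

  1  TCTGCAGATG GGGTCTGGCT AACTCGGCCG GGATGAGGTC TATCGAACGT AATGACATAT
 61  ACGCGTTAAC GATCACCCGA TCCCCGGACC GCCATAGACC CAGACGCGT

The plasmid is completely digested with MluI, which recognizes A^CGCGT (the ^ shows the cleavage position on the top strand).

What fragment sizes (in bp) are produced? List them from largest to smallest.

MluI sites (ACGCGT) start at positions 61, 104.
MluI cuts after the first base of each site, so after positions 61, 104.
Circular molecule, 2 cuts → 2 fragments:
  62–104 → 43 bp
  105–109 then 1–61 → 5 + 61 = 66 bp
Sorted largest to smallest: 66, 43 bp.

66, 43 bp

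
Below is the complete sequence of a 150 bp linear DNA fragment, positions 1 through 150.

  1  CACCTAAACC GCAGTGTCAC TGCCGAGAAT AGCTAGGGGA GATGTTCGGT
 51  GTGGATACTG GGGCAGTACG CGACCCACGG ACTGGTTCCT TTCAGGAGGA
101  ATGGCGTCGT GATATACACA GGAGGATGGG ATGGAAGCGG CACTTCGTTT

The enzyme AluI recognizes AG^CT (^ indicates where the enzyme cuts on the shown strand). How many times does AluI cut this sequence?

AGCT occurs starting at position 31.
AluI cuts at 1 site.

1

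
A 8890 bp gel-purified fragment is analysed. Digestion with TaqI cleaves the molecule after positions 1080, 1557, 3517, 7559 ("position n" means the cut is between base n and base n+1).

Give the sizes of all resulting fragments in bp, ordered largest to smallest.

Linear molecule, 4 cuts → 5 fragments:
  1080 − 0 = 1080 bp
  1557 − 1080 = 477 bp
  3517 − 1557 = 1960 bp
  7559 − 3517 = 4042 bp
  8890 − 7559 = 1331 bp
Sorted largest to smallest: 4042, 1960, 1331, 1080, 477 bp.

4042, 1960, 1331, 1080, 477 bp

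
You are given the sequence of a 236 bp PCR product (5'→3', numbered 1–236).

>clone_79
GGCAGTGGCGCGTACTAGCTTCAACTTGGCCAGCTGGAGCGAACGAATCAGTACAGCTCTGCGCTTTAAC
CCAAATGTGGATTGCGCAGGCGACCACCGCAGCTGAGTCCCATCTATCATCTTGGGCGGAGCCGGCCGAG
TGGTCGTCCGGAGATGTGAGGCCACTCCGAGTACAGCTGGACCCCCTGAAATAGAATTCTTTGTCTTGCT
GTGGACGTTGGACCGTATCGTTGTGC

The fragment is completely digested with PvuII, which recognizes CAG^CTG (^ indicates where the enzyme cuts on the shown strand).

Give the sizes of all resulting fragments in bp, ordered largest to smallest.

74, 69, 60, 33 bp

PvuII sites (CAGCTG) start at positions 31, 100, 174.
PvuII cuts after base 3 of each site, so after positions 33, 102, 176.
Linear molecule, 3 cuts → 4 fragments:
  1–33 → 33 bp
  34–102 → 69 bp
  103–176 → 74 bp
  177–236 → 60 bp
Sorted largest to smallest: 74, 69, 60, 33 bp.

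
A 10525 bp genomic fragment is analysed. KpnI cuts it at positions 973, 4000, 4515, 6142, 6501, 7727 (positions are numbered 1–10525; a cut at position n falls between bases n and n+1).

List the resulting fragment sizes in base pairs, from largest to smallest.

Linear molecule, 6 cuts → 7 fragments:
  973 − 0 = 973 bp
  4000 − 973 = 3027 bp
  4515 − 4000 = 515 bp
  6142 − 4515 = 1627 bp
  6501 − 6142 = 359 bp
  7727 − 6501 = 1226 bp
  10525 − 7727 = 2798 bp
Sorted largest to smallest: 3027, 2798, 1627, 1226, 973, 515, 359 bp.

3027, 2798, 1627, 1226, 973, 515, 359 bp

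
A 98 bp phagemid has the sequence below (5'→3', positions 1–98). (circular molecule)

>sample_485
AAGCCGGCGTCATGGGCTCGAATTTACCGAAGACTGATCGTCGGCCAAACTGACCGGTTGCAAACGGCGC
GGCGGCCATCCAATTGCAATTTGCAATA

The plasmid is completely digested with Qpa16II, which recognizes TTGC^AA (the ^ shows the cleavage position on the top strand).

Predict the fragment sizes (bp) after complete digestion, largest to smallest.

65, 26, 7 bp

Qpa16II sites (TTGCAA) start at positions 58, 84, 91.
Qpa16II cuts after base 4 of each site, so after positions 61, 87, 94.
Circular molecule, 3 cuts → 3 fragments:
  62–87 → 26 bp
  88–94 → 7 bp
  95–98 then 1–61 → 4 + 61 = 65 bp
Sorted largest to smallest: 65, 26, 7 bp.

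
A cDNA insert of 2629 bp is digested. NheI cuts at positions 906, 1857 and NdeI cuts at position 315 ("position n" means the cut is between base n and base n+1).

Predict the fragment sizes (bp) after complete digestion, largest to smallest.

Combined cut positions (sorted): 315, 906, 1857.
Linear molecule, 3 cuts → 4 fragments:
  315 − 0 = 315 bp
  906 − 315 = 591 bp
  1857 − 906 = 951 bp
  2629 − 1857 = 772 bp
Sorted largest to smallest: 951, 772, 591, 315 bp.

951, 772, 591, 315 bp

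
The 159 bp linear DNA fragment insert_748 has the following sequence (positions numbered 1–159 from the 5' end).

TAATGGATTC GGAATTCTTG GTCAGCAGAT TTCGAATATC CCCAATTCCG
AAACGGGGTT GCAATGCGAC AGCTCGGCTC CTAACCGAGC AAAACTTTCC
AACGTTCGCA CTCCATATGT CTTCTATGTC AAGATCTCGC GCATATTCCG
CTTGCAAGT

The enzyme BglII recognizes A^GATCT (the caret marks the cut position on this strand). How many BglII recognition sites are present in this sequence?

1

AGATCT occurs starting at position 132.
BglII cuts at 1 site.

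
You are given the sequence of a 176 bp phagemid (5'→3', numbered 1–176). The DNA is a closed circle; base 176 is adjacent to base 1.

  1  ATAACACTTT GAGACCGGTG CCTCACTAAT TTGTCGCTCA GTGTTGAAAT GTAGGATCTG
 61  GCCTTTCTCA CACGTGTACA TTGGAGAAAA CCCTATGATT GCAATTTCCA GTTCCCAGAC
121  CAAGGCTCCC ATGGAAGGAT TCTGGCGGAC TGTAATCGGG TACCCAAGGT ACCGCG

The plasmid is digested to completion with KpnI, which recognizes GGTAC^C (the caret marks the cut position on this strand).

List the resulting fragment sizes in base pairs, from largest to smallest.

167, 9 bp

KpnI sites (GGTACC) start at positions 159, 168.
KpnI cuts after base 5 of each site (before the last base), so after positions 163, 172.
Circular molecule, 2 cuts → 2 fragments:
  164–172 → 9 bp
  173–176 then 1–163 → 4 + 163 = 167 bp
Sorted largest to smallest: 167, 9 bp.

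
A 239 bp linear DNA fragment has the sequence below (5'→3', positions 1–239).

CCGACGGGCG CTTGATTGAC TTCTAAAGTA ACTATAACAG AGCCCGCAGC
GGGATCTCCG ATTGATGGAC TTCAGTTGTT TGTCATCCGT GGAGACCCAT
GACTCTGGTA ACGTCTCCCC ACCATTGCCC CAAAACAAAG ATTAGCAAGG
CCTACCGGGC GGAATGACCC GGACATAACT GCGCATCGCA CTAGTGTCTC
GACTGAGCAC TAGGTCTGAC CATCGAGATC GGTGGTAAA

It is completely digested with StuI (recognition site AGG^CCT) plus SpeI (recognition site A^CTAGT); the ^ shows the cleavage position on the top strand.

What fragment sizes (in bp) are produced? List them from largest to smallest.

The StuI site (AGGCCT) starts at position 148.
StuI cuts after base 3 of each site, so after position 150.
The SpeI site (ACTAGT) starts at position 190.
SpeI cuts after the first base of each site, so after position 190.
Combined cut positions: 150, 190.
Linear molecule, 2 cuts → 3 fragments:
  1–150 → 150 bp
  151–190 → 40 bp
  191–239 → 49 bp
Sorted largest to smallest: 150, 49, 40 bp.

150, 49, 40 bp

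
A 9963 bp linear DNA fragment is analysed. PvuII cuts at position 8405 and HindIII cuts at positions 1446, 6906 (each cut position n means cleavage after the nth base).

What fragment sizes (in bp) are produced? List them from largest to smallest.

5460, 1558, 1499, 1446 bp

Combined cut positions (sorted): 1446, 6906, 8405.
Linear molecule, 3 cuts → 4 fragments:
  1446 − 0 = 1446 bp
  6906 − 1446 = 5460 bp
  8405 − 6906 = 1499 bp
  9963 − 8405 = 1558 bp
Sorted largest to smallest: 5460, 1558, 1499, 1446 bp.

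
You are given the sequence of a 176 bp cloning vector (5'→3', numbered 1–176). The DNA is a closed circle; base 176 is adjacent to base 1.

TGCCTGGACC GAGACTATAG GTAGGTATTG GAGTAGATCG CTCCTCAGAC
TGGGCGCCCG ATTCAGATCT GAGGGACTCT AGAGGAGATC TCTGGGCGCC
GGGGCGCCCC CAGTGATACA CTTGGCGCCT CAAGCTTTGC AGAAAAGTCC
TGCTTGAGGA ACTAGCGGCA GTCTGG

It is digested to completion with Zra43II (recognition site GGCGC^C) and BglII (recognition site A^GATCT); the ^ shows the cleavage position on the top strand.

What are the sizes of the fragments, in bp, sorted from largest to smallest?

105, 21, 21, 13, 8, 8 bp

Zra43II sites (GGCGCC) start at positions 53, 95, 103, 124.
Zra43II cuts after base 5 of each site (before the last base), so after positions 57, 99, 107, 128.
BglII sites (AGATCT) start at positions 65, 86.
BglII cuts after the first base of each site, so after positions 65, 86.
Combined cut positions: 57, 65, 86, 99, 107, 128.
Circular molecule, 6 cuts → 6 fragments:
  58–65 → 8 bp
  66–86 → 21 bp
  87–99 → 13 bp
  100–107 → 8 bp
  108–128 → 21 bp
  129–176 then 1–57 → 48 + 57 = 105 bp
Sorted largest to smallest: 105, 21, 21, 13, 8, 8 bp.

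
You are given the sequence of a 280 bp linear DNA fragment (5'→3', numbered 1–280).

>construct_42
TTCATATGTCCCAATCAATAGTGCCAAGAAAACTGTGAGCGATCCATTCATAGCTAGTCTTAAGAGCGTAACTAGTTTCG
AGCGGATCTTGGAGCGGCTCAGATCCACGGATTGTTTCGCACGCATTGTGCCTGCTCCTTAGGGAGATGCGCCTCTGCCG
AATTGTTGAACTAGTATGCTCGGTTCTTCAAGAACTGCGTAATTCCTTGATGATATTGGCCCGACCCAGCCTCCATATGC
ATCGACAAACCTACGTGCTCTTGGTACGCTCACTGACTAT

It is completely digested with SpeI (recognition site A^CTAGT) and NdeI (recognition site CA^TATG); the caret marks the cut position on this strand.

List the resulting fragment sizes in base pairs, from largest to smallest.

SpeI sites (ACTAGT) start at positions 71, 170.
SpeI cuts after the first base of each site, so after positions 71, 170.
NdeI sites (CATATG) start at positions 3, 234.
NdeI cuts after base 2 of each site, so after positions 4, 235.
Combined cut positions: 4, 71, 170, 235.
Linear molecule, 4 cuts → 5 fragments:
  1–4 → 4 bp
  5–71 → 67 bp
  72–170 → 99 bp
  171–235 → 65 bp
  236–280 → 45 bp
Sorted largest to smallest: 99, 67, 65, 45, 4 bp.

99, 67, 65, 45, 4 bp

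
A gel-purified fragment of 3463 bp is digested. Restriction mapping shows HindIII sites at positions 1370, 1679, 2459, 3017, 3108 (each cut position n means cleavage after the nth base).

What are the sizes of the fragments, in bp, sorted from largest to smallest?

1370, 780, 558, 355, 309, 91 bp

Linear molecule, 5 cuts → 6 fragments:
  1370 − 0 = 1370 bp
  1679 − 1370 = 309 bp
  2459 − 1679 = 780 bp
  3017 − 2459 = 558 bp
  3108 − 3017 = 91 bp
  3463 − 3108 = 355 bp
Sorted largest to smallest: 1370, 780, 558, 355, 309, 91 bp.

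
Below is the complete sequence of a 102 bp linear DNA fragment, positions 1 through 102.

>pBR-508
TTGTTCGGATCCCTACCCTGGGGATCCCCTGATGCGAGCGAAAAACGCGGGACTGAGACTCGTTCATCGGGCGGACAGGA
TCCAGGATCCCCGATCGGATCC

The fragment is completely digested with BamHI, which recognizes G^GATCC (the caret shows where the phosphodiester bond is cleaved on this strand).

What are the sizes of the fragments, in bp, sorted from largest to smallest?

56, 15, 12, 7, 7, 5 bp

BamHI sites (GGATCC) start at positions 7, 22, 78, 85, 97.
BamHI cuts after the first base of each site, so after positions 7, 22, 78, 85, 97.
Linear molecule, 5 cuts → 6 fragments:
  1–7 → 7 bp
  8–22 → 15 bp
  23–78 → 56 bp
  79–85 → 7 bp
  86–97 → 12 bp
  98–102 → 5 bp
Sorted largest to smallest: 56, 15, 12, 7, 7, 5 bp.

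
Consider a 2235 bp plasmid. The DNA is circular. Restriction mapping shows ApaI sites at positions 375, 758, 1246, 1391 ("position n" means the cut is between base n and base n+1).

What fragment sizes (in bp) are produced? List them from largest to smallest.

1219, 488, 383, 145 bp

Circular molecule, 4 cuts → 4 fragments:
  758 − 375 = 383 bp
  1246 − 758 = 488 bp
  1391 − 1246 = 145 bp
  wrap: 2235 − 1391 + 375 = 1219 bp
Sorted largest to smallest: 1219, 488, 383, 145 bp.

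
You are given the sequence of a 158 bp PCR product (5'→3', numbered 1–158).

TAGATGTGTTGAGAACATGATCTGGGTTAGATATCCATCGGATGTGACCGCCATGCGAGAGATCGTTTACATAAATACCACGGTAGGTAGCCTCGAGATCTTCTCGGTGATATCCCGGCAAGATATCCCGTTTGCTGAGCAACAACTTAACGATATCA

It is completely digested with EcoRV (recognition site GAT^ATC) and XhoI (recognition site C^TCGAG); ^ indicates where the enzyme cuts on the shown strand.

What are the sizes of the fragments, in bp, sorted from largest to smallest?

60, 32, 30, 19, 13, 4 bp

EcoRV sites (GATATC) start at positions 30, 109, 122, 152.
EcoRV cuts after base 3 of each site, so after positions 32, 111, 124, 154.
The XhoI site (CTCGAG) starts at position 92.
XhoI cuts after the first base of each site, so after position 92.
Combined cut positions: 32, 92, 111, 124, 154.
Linear molecule, 5 cuts → 6 fragments:
  1–32 → 32 bp
  33–92 → 60 bp
  93–111 → 19 bp
  112–124 → 13 bp
  125–154 → 30 bp
  155–158 → 4 bp
Sorted largest to smallest: 60, 32, 30, 19, 13, 4 bp.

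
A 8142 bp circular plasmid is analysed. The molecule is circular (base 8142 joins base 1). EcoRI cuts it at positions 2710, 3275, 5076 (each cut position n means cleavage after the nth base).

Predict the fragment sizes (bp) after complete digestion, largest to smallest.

Circular molecule, 3 cuts → 3 fragments:
  3275 − 2710 = 565 bp
  5076 − 3275 = 1801 bp
  wrap: 8142 − 5076 + 2710 = 5776 bp
Sorted largest to smallest: 5776, 1801, 565 bp.

5776, 1801, 565 bp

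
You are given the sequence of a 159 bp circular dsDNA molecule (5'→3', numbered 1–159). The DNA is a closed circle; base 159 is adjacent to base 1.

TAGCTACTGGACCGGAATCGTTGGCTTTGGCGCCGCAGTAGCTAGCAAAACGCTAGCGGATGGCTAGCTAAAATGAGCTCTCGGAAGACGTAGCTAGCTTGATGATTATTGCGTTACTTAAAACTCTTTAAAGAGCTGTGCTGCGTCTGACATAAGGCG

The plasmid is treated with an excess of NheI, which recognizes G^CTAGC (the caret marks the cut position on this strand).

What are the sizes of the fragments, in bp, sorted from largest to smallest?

107, 30, 11, 11 bp

NheI sites (GCTAGC) start at positions 41, 52, 63, 93.
NheI cuts after the first base of each site, so after positions 41, 52, 63, 93.
Circular molecule, 4 cuts → 4 fragments:
  42–52 → 11 bp
  53–63 → 11 bp
  64–93 → 30 bp
  94–159 then 1–41 → 66 + 41 = 107 bp
Sorted largest to smallest: 107, 30, 11, 11 bp.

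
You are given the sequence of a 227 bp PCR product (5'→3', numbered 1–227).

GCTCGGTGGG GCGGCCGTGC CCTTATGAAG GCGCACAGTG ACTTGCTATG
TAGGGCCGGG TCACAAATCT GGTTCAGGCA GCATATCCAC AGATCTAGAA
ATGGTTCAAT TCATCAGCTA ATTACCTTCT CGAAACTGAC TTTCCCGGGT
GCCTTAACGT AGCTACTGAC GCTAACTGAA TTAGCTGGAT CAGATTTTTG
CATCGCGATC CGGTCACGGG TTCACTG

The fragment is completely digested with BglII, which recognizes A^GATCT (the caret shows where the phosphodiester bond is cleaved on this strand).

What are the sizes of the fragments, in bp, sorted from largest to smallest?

136, 91 bp

The BglII site (AGATCT) starts at position 91.
BglII cuts after the first base of each site, so after position 91.
Linear molecule, 1 cut → 2 fragments:
  1–91 → 91 bp
  92–227 → 136 bp
Sorted largest to smallest: 136, 91 bp.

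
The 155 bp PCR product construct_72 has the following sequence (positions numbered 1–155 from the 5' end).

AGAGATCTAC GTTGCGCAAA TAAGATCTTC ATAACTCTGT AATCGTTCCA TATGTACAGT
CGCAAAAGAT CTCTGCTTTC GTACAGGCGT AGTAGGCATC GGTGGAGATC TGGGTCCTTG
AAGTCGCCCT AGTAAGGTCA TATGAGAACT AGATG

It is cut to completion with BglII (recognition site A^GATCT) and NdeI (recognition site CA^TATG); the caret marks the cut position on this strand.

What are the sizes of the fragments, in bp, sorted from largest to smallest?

BglII sites (AGATCT) start at positions 3, 23, 67, 106.
BglII cuts after the first base of each site, so after positions 3, 23, 67, 106.
NdeI sites (CATATG) start at positions 49, 139.
NdeI cuts after base 2 of each site, so after positions 50, 140.
Combined cut positions: 3, 23, 50, 67, 106, 140.
Linear molecule, 6 cuts → 7 fragments:
  1–3 → 3 bp
  4–23 → 20 bp
  24–50 → 27 bp
  51–67 → 17 bp
  68–106 → 39 bp
  107–140 → 34 bp
  141–155 → 15 bp
Sorted largest to smallest: 39, 34, 27, 20, 17, 15, 3 bp.

39, 34, 27, 20, 17, 15, 3 bp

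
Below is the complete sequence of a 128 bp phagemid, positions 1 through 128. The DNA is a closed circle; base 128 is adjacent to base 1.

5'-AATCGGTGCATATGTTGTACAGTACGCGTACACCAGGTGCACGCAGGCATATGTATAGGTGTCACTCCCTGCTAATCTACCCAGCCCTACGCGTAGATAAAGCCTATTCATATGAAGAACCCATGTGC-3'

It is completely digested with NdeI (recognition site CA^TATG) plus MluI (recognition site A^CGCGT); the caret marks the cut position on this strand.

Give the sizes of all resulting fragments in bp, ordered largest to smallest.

40, 28, 25, 21, 14 bp

NdeI sites (CATATG) start at positions 9, 48, 109.
NdeI cuts after base 2 of each site, so after positions 10, 49, 110.
MluI sites (ACGCGT) start at positions 24, 89.
MluI cuts after the first base of each site, so after positions 24, 89.
Combined cut positions: 10, 24, 49, 89, 110.
Circular molecule, 5 cuts → 5 fragments:
  11–24 → 14 bp
  25–49 → 25 bp
  50–89 → 40 bp
  90–110 → 21 bp
  111–128 then 1–10 → 18 + 10 = 28 bp
Sorted largest to smallest: 40, 28, 25, 21, 14 bp.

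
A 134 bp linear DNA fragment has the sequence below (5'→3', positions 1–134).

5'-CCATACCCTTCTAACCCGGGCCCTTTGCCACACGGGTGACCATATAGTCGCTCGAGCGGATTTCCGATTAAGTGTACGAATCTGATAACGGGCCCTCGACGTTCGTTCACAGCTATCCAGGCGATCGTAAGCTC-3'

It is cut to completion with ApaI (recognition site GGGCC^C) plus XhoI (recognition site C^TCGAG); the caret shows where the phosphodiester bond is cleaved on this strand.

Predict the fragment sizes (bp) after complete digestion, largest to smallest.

ApaI sites (GGGCCC) start at positions 18, 90.
ApaI cuts after base 5 of each site (before the last base), so after positions 22, 94.
The XhoI site (CTCGAG) starts at position 51.
XhoI cuts after the first base of each site, so after position 51.
Combined cut positions: 22, 51, 94.
Linear molecule, 3 cuts → 4 fragments:
  1–22 → 22 bp
  23–51 → 29 bp
  52–94 → 43 bp
  95–134 → 40 bp
Sorted largest to smallest: 43, 40, 29, 22 bp.

43, 40, 29, 22 bp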